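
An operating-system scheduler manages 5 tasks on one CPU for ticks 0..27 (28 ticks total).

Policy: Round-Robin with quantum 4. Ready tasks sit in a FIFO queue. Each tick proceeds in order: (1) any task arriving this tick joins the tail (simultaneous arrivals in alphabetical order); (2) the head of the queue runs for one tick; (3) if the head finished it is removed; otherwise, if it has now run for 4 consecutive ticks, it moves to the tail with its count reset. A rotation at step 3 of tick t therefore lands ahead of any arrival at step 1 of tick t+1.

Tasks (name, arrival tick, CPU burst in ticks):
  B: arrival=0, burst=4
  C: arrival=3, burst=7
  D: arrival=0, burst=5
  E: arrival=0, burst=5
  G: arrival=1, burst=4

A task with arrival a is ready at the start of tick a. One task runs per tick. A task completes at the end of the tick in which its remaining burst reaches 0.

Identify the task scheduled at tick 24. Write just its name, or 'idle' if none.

running at tick 24 = C

t=0: queue=[B,D,E] q_used=0 → run B
t=1: queue=[B,D,E,G] q_used=1 → run B
t=2: queue=[B,D,E,G] q_used=2 → run B
t=3: queue=[B,D,E,G,C] q_used=3 → run B
t=4: queue=[D,E,G,C] q_used=0 → run D
t=5: queue=[D,E,G,C] q_used=1 → run D
t=6: queue=[D,E,G,C] q_used=2 → run D
t=7: queue=[D,E,G,C] q_used=3 → run D
t=8: queue=[E,G,C,D] q_used=0 → run E
t=9: queue=[E,G,C,D] q_used=1 → run E
t=10: queue=[E,G,C,D] q_used=2 → run E
t=11: queue=[E,G,C,D] q_used=3 → run E
t=12: queue=[G,C,D,E] q_used=0 → run G
t=13: queue=[G,C,D,E] q_used=1 → run G
t=14: queue=[G,C,D,E] q_used=2 → run G
t=15: queue=[G,C,D,E] q_used=3 → run G
t=16: queue=[C,D,E] q_used=0 → run C
t=17: queue=[C,D,E] q_used=1 → run C
t=18: queue=[C,D,E] q_used=2 → run C
t=19: queue=[C,D,E] q_used=3 → run C
t=20: queue=[D,E,C] q_used=0 → run D
t=21: queue=[E,C] q_used=0 → run E
t=22: queue=[C] q_used=0 → run C
t=23: queue=[C] q_used=1 → run C
t=24: queue=[C] q_used=2 → run C
t=25: (idle)
t=26: (idle)
t=27: (idle)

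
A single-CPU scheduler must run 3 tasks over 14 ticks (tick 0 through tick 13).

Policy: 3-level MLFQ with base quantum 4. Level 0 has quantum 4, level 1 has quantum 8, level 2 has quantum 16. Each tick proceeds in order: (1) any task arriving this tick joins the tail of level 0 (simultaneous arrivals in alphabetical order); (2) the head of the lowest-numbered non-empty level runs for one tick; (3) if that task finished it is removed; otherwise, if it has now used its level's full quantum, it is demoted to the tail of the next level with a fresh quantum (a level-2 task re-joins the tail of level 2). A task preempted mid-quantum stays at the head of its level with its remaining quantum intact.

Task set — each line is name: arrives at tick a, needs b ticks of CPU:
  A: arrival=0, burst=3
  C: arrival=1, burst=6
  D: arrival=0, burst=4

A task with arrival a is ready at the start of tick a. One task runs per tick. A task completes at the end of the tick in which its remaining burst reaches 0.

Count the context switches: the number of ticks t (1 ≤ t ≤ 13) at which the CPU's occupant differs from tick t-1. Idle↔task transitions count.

context switches = 3

t=0: L0/L1/L2 = AD/-/- → run A
t=1: L0/L1/L2 = ADC/-/- → run A
t=2: L0/L1/L2 = ADC/-/- → run A
t=3: L0/L1/L2 = DC/-/- → run D
t=4: L0/L1/L2 = DC/-/- → run D
t=5: L0/L1/L2 = DC/-/- → run D
t=6: L0/L1/L2 = DC/-/- → run D
t=7: L0/L1/L2 = C/-/- → run C
t=8: L0/L1/L2 = C/-/- → run C
t=9: L0/L1/L2 = C/-/- → run C
t=10: L0/L1/L2 = C/-/- → run C
t=11: L0/L1/L2 = -/C/- → run C
t=12: L0/L1/L2 = -/C/- → run C
t=13: (idle)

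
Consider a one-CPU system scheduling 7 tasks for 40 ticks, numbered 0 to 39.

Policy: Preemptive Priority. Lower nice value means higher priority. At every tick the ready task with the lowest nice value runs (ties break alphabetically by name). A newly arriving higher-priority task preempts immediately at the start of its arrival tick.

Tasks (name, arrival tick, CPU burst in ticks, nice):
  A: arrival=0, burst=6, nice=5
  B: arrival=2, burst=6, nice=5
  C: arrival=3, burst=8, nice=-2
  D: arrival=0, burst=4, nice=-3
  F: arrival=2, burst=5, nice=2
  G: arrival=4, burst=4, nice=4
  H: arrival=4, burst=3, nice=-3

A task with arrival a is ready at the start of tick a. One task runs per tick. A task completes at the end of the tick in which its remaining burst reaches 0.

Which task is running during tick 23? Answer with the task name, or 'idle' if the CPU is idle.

running at tick 23 = G

t=0: ready={A,D} → run D
t=1: ready={A,D} → run D
t=2: ready={A,B,D,F} → run D
t=3: ready={A,B,C,D,F} → run D
t=4: ready={A,B,C,F,G,H} → run H
t=5: ready={A,B,C,F,G,H} → run H
t=6: ready={A,B,C,F,G,H} → run H
t=7: ready={A,B,C,F,G} → run C
t=8: ready={A,B,C,F,G} → run C
t=9: ready={A,B,C,F,G} → run C
t=10: ready={A,B,C,F,G} → run C
t=11: ready={A,B,C,F,G} → run C
t=12: ready={A,B,C,F,G} → run C
t=13: ready={A,B,C,F,G} → run C
t=14: ready={A,B,C,F,G} → run C
t=15: ready={A,B,F,G} → run F
t=16: ready={A,B,F,G} → run F
t=17: ready={A,B,F,G} → run F
t=18: ready={A,B,F,G} → run F
t=19: ready={A,B,F,G} → run F
t=20: ready={A,B,G} → run G
t=21: ready={A,B,G} → run G
t=22: ready={A,B,G} → run G
t=23: ready={A,B,G} → run G
t=24: ready={A,B} → run A
t=25: ready={A,B} → run A
t=26: ready={A,B} → run A
t=27: ready={A,B} → run A
t=28: ready={A,B} → run A
t=29: ready={A,B} → run A
t=30: ready={B} → run B
t=31: ready={B} → run B
t=32: ready={B} → run B
t=33: ready={B} → run B
t=34: ready={B} → run B
t=35: ready={B} → run B
t=36: (idle)
t=37: (idle)
t=38: (idle)
t=39: (idle)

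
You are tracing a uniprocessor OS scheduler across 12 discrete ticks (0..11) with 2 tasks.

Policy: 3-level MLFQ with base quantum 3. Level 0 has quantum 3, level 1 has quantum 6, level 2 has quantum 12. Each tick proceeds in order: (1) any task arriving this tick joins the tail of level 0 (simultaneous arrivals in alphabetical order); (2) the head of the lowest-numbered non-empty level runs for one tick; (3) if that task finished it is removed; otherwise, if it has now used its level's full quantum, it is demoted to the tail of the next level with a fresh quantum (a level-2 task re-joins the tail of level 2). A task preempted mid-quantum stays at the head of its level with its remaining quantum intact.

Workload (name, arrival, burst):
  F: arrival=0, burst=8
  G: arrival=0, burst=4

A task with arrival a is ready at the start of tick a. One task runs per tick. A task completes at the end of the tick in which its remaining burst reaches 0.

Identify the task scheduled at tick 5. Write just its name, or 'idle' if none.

t=0: L0/L1/L2 = FG/-/- → run F
t=1: L0/L1/L2 = FG/-/- → run F
t=2: L0/L1/L2 = FG/-/- → run F
t=3: L0/L1/L2 = G/F/- → run G
t=4: L0/L1/L2 = G/F/- → run G
t=5: L0/L1/L2 = G/F/- → run G
t=6: L0/L1/L2 = -/FG/- → run F
t=7: L0/L1/L2 = -/FG/- → run F
t=8: L0/L1/L2 = -/FG/- → run F
t=9: L0/L1/L2 = -/FG/- → run F
t=10: L0/L1/L2 = -/FG/- → run F
t=11: L0/L1/L2 = -/G/- → run G

running at tick 5 = G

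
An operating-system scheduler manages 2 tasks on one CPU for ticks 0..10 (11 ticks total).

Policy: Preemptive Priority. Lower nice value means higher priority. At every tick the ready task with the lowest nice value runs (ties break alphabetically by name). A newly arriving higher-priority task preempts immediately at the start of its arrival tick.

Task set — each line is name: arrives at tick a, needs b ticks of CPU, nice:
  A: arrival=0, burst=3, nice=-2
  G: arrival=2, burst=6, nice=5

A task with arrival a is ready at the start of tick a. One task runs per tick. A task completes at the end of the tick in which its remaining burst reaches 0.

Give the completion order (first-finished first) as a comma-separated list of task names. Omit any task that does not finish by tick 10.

t=0: ready={A} → run A
t=1: ready={A} → run A
t=2: ready={A,G} → run A
t=3: ready={G} → run G
t=4: ready={G} → run G
t=5: ready={G} → run G
t=6: ready={G} → run G
t=7: ready={G} → run G
t=8: ready={G} → run G
t=9: (idle)
t=10: (idle)

completion order = A, G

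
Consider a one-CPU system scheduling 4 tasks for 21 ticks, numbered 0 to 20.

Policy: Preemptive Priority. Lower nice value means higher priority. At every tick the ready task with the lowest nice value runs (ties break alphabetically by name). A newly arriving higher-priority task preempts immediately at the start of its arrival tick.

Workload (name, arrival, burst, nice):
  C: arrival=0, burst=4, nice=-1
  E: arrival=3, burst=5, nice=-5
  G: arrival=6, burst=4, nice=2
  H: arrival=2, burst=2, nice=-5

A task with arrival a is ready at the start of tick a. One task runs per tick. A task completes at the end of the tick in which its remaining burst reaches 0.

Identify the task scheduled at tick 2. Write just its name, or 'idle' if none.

t=0: ready={C} → run C
t=1: ready={C} → run C
t=2: ready={C,H} → run H
t=3: ready={C,E,H} → run E
t=4: ready={C,E,H} → run E
t=5: ready={C,E,H} → run E
t=6: ready={C,E,G,H} → run E
t=7: ready={C,E,G,H} → run E
t=8: ready={C,G,H} → run H
t=9: ready={C,G} → run C
t=10: ready={C,G} → run C
t=11: ready={G} → run G
t=12: ready={G} → run G
t=13: ready={G} → run G
t=14: ready={G} → run G
t=15: (idle)
t=16: (idle)
t=17: (idle)
t=18: (idle)
t=19: (idle)
t=20: (idle)

running at tick 2 = H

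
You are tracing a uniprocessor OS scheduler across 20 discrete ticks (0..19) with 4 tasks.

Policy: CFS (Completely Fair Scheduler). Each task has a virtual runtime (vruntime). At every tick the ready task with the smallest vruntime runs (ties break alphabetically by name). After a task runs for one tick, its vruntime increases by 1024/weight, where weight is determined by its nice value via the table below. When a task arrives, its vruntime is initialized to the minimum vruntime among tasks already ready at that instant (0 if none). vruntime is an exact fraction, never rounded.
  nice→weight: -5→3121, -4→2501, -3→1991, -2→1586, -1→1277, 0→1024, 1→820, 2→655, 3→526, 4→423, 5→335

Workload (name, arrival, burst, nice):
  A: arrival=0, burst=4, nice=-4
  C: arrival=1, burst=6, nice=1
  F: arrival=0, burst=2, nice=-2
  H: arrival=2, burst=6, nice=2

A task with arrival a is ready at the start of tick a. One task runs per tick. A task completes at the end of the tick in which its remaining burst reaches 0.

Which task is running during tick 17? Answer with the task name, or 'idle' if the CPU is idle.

running at tick 17 = H

t=0: vr[A=0 F=0] → run A
t=1: vr[A=1024/2501 C=0 F=0] → run C
t=2: vr[A=1024/2501 C=256/205 F=0 H=0] → run F
t=3: vr[A=1024/2501 C=256/205 F=512/793 H=0] → run H
t=4: vr[A=1024/2501 C=256/205 F=512/793 H=1024/655] → run A
t=5: vr[A=2048/2501 C=256/205 F=512/793 H=1024/655] → run F
t=6: vr[A=2048/2501 C=256/205 H=1024/655] → run A
t=7: vr[A=3072/2501 C=256/205 H=1024/655] → run A
t=8: vr[C=256/205 H=1024/655] → run C
t=9: vr[C=512/205 H=1024/655] → run H
t=10: vr[C=512/205 H=2048/655] → run C
t=11: vr[C=768/205 H=2048/655] → run H
t=12: vr[C=768/205 H=3072/655] → run C
t=13: vr[C=1024/205 H=3072/655] → run H
t=14: vr[C=1024/205 H=4096/655] → run C
t=15: vr[C=256/41 H=4096/655] → run C
t=16: vr[H=4096/655] → run H
t=17: vr[H=1024/131] → run H
t=18: (idle)
t=19: (idle)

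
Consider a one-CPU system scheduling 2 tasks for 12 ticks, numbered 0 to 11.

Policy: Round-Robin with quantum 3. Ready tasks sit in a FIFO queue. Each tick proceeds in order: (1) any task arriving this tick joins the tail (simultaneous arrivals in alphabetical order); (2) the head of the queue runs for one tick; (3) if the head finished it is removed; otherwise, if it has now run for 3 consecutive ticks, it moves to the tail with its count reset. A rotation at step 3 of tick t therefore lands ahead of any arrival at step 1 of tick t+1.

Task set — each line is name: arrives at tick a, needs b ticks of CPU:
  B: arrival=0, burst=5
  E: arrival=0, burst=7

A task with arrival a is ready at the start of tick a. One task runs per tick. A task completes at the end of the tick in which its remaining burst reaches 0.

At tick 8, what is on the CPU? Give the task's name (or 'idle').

t=0: queue=[B,E] q_used=0 → run B
t=1: queue=[B,E] q_used=1 → run B
t=2: queue=[B,E] q_used=2 → run B
t=3: queue=[E,B] q_used=0 → run E
t=4: queue=[E,B] q_used=1 → run E
t=5: queue=[E,B] q_used=2 → run E
t=6: queue=[B,E] q_used=0 → run B
t=7: queue=[B,E] q_used=1 → run B
t=8: queue=[E] q_used=0 → run E
t=9: queue=[E] q_used=1 → run E
t=10: queue=[E] q_used=2 → run E
t=11: queue=[E] q_used=0 → run E

running at tick 8 = E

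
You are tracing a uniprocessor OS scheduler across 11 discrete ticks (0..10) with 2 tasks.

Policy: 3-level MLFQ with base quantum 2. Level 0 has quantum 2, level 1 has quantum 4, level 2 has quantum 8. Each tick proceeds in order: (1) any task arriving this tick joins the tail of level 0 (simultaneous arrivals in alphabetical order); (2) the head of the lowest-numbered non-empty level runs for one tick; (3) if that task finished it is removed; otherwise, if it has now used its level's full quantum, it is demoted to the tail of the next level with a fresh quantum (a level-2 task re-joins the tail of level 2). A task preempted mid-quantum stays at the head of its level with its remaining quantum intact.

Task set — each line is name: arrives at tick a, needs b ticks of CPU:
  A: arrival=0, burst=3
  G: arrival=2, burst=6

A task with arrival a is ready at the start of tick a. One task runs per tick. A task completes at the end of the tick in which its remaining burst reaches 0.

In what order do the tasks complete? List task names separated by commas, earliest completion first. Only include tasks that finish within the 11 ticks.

t=0: L0/L1/L2 = A/-/- → run A
t=1: L0/L1/L2 = A/-/- → run A
t=2: L0/L1/L2 = G/A/- → run G
t=3: L0/L1/L2 = G/A/- → run G
t=4: L0/L1/L2 = -/AG/- → run A
t=5: L0/L1/L2 = -/G/- → run G
t=6: L0/L1/L2 = -/G/- → run G
t=7: L0/L1/L2 = -/G/- → run G
t=8: L0/L1/L2 = -/G/- → run G
t=9: (idle)
t=10: (idle)

completion order = A, G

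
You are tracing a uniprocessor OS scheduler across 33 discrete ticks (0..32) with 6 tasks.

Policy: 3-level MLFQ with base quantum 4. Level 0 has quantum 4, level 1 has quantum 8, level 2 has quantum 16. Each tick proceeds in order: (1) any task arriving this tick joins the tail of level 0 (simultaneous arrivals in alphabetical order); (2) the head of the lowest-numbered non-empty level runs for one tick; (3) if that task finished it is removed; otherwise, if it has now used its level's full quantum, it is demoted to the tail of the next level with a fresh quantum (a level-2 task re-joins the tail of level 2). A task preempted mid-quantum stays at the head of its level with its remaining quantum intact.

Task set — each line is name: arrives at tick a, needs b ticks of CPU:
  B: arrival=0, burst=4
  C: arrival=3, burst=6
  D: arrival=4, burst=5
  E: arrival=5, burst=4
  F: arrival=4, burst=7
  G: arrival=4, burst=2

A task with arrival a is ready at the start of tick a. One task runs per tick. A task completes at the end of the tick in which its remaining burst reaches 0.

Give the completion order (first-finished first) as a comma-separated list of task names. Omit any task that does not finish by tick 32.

t=0: L0/L1/L2 = B/-/- → run B
t=1: L0/L1/L2 = B/-/- → run B
t=2: L0/L1/L2 = B/-/- → run B
t=3: L0/L1/L2 = BC/-/- → run B
t=4: L0/L1/L2 = CDFG/-/- → run C
t=5: L0/L1/L2 = CDFGE/-/- → run C
t=6: L0/L1/L2 = CDFGE/-/- → run C
t=7: L0/L1/L2 = CDFGE/-/- → run C
t=8: L0/L1/L2 = DFGE/C/- → run D
t=9: L0/L1/L2 = DFGE/C/- → run D
t=10: L0/L1/L2 = DFGE/C/- → run D
t=11: L0/L1/L2 = DFGE/C/- → run D
t=12: L0/L1/L2 = FGE/CD/- → run F
t=13: L0/L1/L2 = FGE/CD/- → run F
t=14: L0/L1/L2 = FGE/CD/- → run F
t=15: L0/L1/L2 = FGE/CD/- → run F
t=16: L0/L1/L2 = GE/CDF/- → run G
t=17: L0/L1/L2 = GE/CDF/- → run G
t=18: L0/L1/L2 = E/CDF/- → run E
t=19: L0/L1/L2 = E/CDF/- → run E
t=20: L0/L1/L2 = E/CDF/- → run E
t=21: L0/L1/L2 = E/CDF/- → run E
t=22: L0/L1/L2 = -/CDF/- → run C
t=23: L0/L1/L2 = -/CDF/- → run C
t=24: L0/L1/L2 = -/DF/- → run D
t=25: L0/L1/L2 = -/F/- → run F
t=26: L0/L1/L2 = -/F/- → run F
t=27: L0/L1/L2 = -/F/- → run F
t=28: (idle)
t=29: (idle)
t=30: (idle)
t=31: (idle)
t=32: (idle)

completion order = B, G, E, C, D, F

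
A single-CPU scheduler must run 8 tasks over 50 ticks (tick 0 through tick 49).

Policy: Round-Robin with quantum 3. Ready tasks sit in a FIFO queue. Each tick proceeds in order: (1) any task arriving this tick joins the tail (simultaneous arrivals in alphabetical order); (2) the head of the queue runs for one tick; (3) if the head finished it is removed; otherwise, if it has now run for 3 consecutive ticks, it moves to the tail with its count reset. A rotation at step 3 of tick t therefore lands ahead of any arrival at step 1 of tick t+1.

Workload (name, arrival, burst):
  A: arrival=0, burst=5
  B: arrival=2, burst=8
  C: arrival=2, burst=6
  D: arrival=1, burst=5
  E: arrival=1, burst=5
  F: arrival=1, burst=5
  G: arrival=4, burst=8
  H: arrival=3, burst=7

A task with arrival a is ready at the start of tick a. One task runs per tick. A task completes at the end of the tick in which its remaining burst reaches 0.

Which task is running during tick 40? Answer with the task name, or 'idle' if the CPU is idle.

t=0: queue=[A] q_used=0 → run A
t=1: queue=[A,D,E,F] q_used=1 → run A
t=2: queue=[A,D,E,F,B,C] q_used=2 → run A
t=3: queue=[D,E,F,B,C,A,H] q_used=0 → run D
t=4: queue=[D,E,F,B,C,A,H,G] q_used=1 → run D
t=5: queue=[D,E,F,B,C,A,H,G] q_used=2 → run D
t=6: queue=[E,F,B,C,A,H,G,D] q_used=0 → run E
t=7: queue=[E,F,B,C,A,H,G,D] q_used=1 → run E
t=8: queue=[E,F,B,C,A,H,G,D] q_used=2 → run E
t=9: queue=[F,B,C,A,H,G,D,E] q_used=0 → run F
t=10: queue=[F,B,C,A,H,G,D,E] q_used=1 → run F
t=11: queue=[F,B,C,A,H,G,D,E] q_used=2 → run F
t=12: queue=[B,C,A,H,G,D,E,F] q_used=0 → run B
t=13: queue=[B,C,A,H,G,D,E,F] q_used=1 → run B
t=14: queue=[B,C,A,H,G,D,E,F] q_used=2 → run B
t=15: queue=[C,A,H,G,D,E,F,B] q_used=0 → run C
t=16: queue=[C,A,H,G,D,E,F,B] q_used=1 → run C
t=17: queue=[C,A,H,G,D,E,F,B] q_used=2 → run C
t=18: queue=[A,H,G,D,E,F,B,C] q_used=0 → run A
t=19: queue=[A,H,G,D,E,F,B,C] q_used=1 → run A
t=20: queue=[H,G,D,E,F,B,C] q_used=0 → run H
t=21: queue=[H,G,D,E,F,B,C] q_used=1 → run H
t=22: queue=[H,G,D,E,F,B,C] q_used=2 → run H
t=23: queue=[G,D,E,F,B,C,H] q_used=0 → run G
t=24: queue=[G,D,E,F,B,C,H] q_used=1 → run G
t=25: queue=[G,D,E,F,B,C,H] q_used=2 → run G
t=26: queue=[D,E,F,B,C,H,G] q_used=0 → run D
t=27: queue=[D,E,F,B,C,H,G] q_used=1 → run D
t=28: queue=[E,F,B,C,H,G] q_used=0 → run E
t=29: queue=[E,F,B,C,H,G] q_used=1 → run E
t=30: queue=[F,B,C,H,G] q_used=0 → run F
t=31: queue=[F,B,C,H,G] q_used=1 → run F
t=32: queue=[B,C,H,G] q_used=0 → run B
t=33: queue=[B,C,H,G] q_used=1 → run B
t=34: queue=[B,C,H,G] q_used=2 → run B
t=35: queue=[C,H,G,B] q_used=0 → run C
t=36: queue=[C,H,G,B] q_used=1 → run C
t=37: queue=[C,H,G,B] q_used=2 → run C
t=38: queue=[H,G,B] q_used=0 → run H
t=39: queue=[H,G,B] q_used=1 → run H
t=40: queue=[H,G,B] q_used=2 → run H
t=41: queue=[G,B,H] q_used=0 → run G
t=42: queue=[G,B,H] q_used=1 → run G
t=43: queue=[G,B,H] q_used=2 → run G
t=44: queue=[B,H,G] q_used=0 → run B
t=45: queue=[B,H,G] q_used=1 → run B
t=46: queue=[H,G] q_used=0 → run H
t=47: queue=[G] q_used=0 → run G
t=48: queue=[G] q_used=1 → run G
t=49: (idle)

running at tick 40 = H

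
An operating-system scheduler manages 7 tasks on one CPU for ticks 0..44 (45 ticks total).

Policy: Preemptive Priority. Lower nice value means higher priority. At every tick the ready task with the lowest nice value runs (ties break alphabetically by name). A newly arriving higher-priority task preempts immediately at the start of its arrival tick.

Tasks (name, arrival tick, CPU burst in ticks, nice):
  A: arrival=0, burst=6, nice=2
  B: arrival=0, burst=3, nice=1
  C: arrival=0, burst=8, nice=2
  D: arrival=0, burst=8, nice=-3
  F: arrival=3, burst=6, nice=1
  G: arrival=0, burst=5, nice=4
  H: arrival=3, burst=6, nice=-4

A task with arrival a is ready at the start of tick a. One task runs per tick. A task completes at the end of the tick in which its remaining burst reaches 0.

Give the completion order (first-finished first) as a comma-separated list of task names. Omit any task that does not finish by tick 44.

t=0: ready={A,B,C,D,G} → run D
t=1: ready={A,B,C,D,G} → run D
t=2: ready={A,B,C,D,G} → run D
t=3: ready={A,B,C,D,F,G,H} → run H
t=4: ready={A,B,C,D,F,G,H} → run H
t=5: ready={A,B,C,D,F,G,H} → run H
t=6: ready={A,B,C,D,F,G,H} → run H
t=7: ready={A,B,C,D,F,G,H} → run H
t=8: ready={A,B,C,D,F,G,H} → run H
t=9: ready={A,B,C,D,F,G} → run D
t=10: ready={A,B,C,D,F,G} → run D
t=11: ready={A,B,C,D,F,G} → run D
t=12: ready={A,B,C,D,F,G} → run D
t=13: ready={A,B,C,D,F,G} → run D
t=14: ready={A,B,C,F,G} → run B
t=15: ready={A,B,C,F,G} → run B
t=16: ready={A,B,C,F,G} → run B
t=17: ready={A,C,F,G} → run F
t=18: ready={A,C,F,G} → run F
t=19: ready={A,C,F,G} → run F
t=20: ready={A,C,F,G} → run F
t=21: ready={A,C,F,G} → run F
t=22: ready={A,C,F,G} → run F
t=23: ready={A,C,G} → run A
t=24: ready={A,C,G} → run A
t=25: ready={A,C,G} → run A
t=26: ready={A,C,G} → run A
t=27: ready={A,C,G} → run A
t=28: ready={A,C,G} → run A
t=29: ready={C,G} → run C
t=30: ready={C,G} → run C
t=31: ready={C,G} → run C
t=32: ready={C,G} → run C
t=33: ready={C,G} → run C
t=34: ready={C,G} → run C
t=35: ready={C,G} → run C
t=36: ready={C,G} → run C
t=37: ready={G} → run G
t=38: ready={G} → run G
t=39: ready={G} → run G
t=40: ready={G} → run G
t=41: ready={G} → run G
t=42: (idle)
t=43: (idle)
t=44: (idle)

completion order = H, D, B, F, A, C, G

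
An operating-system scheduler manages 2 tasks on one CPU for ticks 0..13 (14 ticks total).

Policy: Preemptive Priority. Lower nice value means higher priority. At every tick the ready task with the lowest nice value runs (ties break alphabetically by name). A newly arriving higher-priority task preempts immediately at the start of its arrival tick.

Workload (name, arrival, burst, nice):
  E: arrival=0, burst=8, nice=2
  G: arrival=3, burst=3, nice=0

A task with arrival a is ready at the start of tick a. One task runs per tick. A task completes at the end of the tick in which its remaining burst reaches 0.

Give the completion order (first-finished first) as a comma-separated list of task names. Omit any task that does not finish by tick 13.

t=0: ready={E} → run E
t=1: ready={E} → run E
t=2: ready={E} → run E
t=3: ready={E,G} → run G
t=4: ready={E,G} → run G
t=5: ready={E,G} → run G
t=6: ready={E} → run E
t=7: ready={E} → run E
t=8: ready={E} → run E
t=9: ready={E} → run E
t=10: ready={E} → run E
t=11: (idle)
t=12: (idle)
t=13: (idle)

completion order = G, E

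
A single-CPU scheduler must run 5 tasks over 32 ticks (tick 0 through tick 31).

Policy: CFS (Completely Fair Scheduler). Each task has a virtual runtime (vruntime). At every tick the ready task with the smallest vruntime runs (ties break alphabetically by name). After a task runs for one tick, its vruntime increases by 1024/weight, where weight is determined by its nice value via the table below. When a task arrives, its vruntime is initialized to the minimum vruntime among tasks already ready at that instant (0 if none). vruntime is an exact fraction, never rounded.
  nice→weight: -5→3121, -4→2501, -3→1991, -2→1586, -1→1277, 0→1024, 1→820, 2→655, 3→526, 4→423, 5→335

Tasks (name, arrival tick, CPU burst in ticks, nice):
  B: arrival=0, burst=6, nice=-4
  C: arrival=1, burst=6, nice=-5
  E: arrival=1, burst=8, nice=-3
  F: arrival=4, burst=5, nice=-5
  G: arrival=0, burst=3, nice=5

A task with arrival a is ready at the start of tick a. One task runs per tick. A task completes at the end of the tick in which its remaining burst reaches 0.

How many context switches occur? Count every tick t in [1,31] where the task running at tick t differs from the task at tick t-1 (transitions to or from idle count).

t=0: vr[B=0 G=0] → run B
t=1: vr[B=1024/2501 C=0 E=0 G=0] → run C
t=2: vr[B=1024/2501 C=1024/3121 E=0 G=0] → run E
t=3: vr[B=1024/2501 C=1024/3121 E=1024/1991 G=0] → run G
t=4: vr[B=1024/2501 C=1024/3121 E=1024/1991 F=1024/3121 G=1024/335] → run C
t=5: vr[B=1024/2501 C=2048/3121 E=1024/1991 F=1024/3121 G=1024/335] → run F
t=6: vr[B=1024/2501 C=2048/3121 E=1024/1991 F=2048/3121 G=1024/335] → run B
t=7: vr[B=2048/2501 C=2048/3121 E=1024/1991 F=2048/3121 G=1024/335] → run E
t=8: vr[B=2048/2501 C=2048/3121 E=2048/1991 F=2048/3121 G=1024/335] → run C
t=9: vr[B=2048/2501 C=3072/3121 E=2048/1991 F=2048/3121 G=1024/335] → run F
t=10: vr[B=2048/2501 C=3072/3121 E=2048/1991 F=3072/3121 G=1024/335] → run B
t=11: vr[B=3072/2501 C=3072/3121 E=2048/1991 F=3072/3121 G=1024/335] → run C
t=12: vr[B=3072/2501 C=4096/3121 E=2048/1991 F=3072/3121 G=1024/335] → run F
t=13: vr[B=3072/2501 C=4096/3121 E=2048/1991 F=4096/3121 G=1024/335] → run E
t=14: vr[B=3072/2501 C=4096/3121 E=3072/1991 F=4096/3121 G=1024/335] → run B
t=15: vr[B=4096/2501 C=4096/3121 E=3072/1991 F=4096/3121 G=1024/335] → run C
t=16: vr[B=4096/2501 C=5120/3121 E=3072/1991 F=4096/3121 G=1024/335] → run F
t=17: vr[B=4096/2501 C=5120/3121 E=3072/1991 F=5120/3121 G=1024/335] → run E
t=18: vr[B=4096/2501 C=5120/3121 E=4096/1991 F=5120/3121 G=1024/335] → run B
t=19: vr[B=5120/2501 C=5120/3121 E=4096/1991 F=5120/3121 G=1024/335] → run C
t=20: vr[B=5120/2501 E=4096/1991 F=5120/3121 G=1024/335] → run F
t=21: vr[B=5120/2501 E=4096/1991 G=1024/335] → run B
t=22: vr[E=4096/1991 G=1024/335] → run E
t=23: vr[E=5120/1991 G=1024/335] → run E
t=24: vr[E=6144/1991 G=1024/335] → run G
t=25: vr[E=6144/1991 G=2048/335] → run E
t=26: vr[E=7168/1991 G=2048/335] → run E
t=27: vr[G=2048/335] → run G
t=28: (idle)
t=29: (idle)
t=30: (idle)
t=31: (idle)

context switches = 26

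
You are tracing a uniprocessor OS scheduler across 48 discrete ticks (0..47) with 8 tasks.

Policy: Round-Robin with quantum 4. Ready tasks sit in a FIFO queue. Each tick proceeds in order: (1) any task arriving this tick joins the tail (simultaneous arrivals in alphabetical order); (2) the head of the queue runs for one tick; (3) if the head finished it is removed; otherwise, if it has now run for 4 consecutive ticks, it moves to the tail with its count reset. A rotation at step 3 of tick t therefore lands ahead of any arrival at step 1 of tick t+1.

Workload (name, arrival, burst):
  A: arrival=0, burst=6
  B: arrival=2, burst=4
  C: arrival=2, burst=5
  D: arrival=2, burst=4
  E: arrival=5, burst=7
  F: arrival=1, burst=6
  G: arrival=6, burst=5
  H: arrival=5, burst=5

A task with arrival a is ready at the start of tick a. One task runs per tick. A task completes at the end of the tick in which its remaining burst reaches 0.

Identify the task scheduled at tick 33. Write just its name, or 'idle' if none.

running at tick 33 = G

t=0: queue=[A] q_used=0 → run A
t=1: queue=[A,F] q_used=1 → run A
t=2: queue=[A,F,B,C,D] q_used=2 → run A
t=3: queue=[A,F,B,C,D] q_used=3 → run A
t=4: queue=[F,B,C,D,A] q_used=0 → run F
t=5: queue=[F,B,C,D,A,E,H] q_used=1 → run F
t=6: queue=[F,B,C,D,A,E,H,G] q_used=2 → run F
t=7: queue=[F,B,C,D,A,E,H,G] q_used=3 → run F
t=8: queue=[B,C,D,A,E,H,G,F] q_used=0 → run B
t=9: queue=[B,C,D,A,E,H,G,F] q_used=1 → run B
t=10: queue=[B,C,D,A,E,H,G,F] q_used=2 → run B
t=11: queue=[B,C,D,A,E,H,G,F] q_used=3 → run B
t=12: queue=[C,D,A,E,H,G,F] q_used=0 → run C
t=13: queue=[C,D,A,E,H,G,F] q_used=1 → run C
t=14: queue=[C,D,A,E,H,G,F] q_used=2 → run C
t=15: queue=[C,D,A,E,H,G,F] q_used=3 → run C
t=16: queue=[D,A,E,H,G,F,C] q_used=0 → run D
t=17: queue=[D,A,E,H,G,F,C] q_used=1 → run D
t=18: queue=[D,A,E,H,G,F,C] q_used=2 → run D
t=19: queue=[D,A,E,H,G,F,C] q_used=3 → run D
t=20: queue=[A,E,H,G,F,C] q_used=0 → run A
t=21: queue=[A,E,H,G,F,C] q_used=1 → run A
t=22: queue=[E,H,G,F,C] q_used=0 → run E
t=23: queue=[E,H,G,F,C] q_used=1 → run E
t=24: queue=[E,H,G,F,C] q_used=2 → run E
t=25: queue=[E,H,G,F,C] q_used=3 → run E
t=26: queue=[H,G,F,C,E] q_used=0 → run H
t=27: queue=[H,G,F,C,E] q_used=1 → run H
t=28: queue=[H,G,F,C,E] q_used=2 → run H
t=29: queue=[H,G,F,C,E] q_used=3 → run H
t=30: queue=[G,F,C,E,H] q_used=0 → run G
t=31: queue=[G,F,C,E,H] q_used=1 → run G
t=32: queue=[G,F,C,E,H] q_used=2 → run G
t=33: queue=[G,F,C,E,H] q_used=3 → run G
t=34: queue=[F,C,E,H,G] q_used=0 → run F
t=35: queue=[F,C,E,H,G] q_used=1 → run F
t=36: queue=[C,E,H,G] q_used=0 → run C
t=37: queue=[E,H,G] q_used=0 → run E
t=38: queue=[E,H,G] q_used=1 → run E
t=39: queue=[E,H,G] q_used=2 → run E
t=40: queue=[H,G] q_used=0 → run H
t=41: queue=[G] q_used=0 → run G
t=42: (idle)
t=43: (idle)
t=44: (idle)
t=45: (idle)
t=46: (idle)
t=47: (idle)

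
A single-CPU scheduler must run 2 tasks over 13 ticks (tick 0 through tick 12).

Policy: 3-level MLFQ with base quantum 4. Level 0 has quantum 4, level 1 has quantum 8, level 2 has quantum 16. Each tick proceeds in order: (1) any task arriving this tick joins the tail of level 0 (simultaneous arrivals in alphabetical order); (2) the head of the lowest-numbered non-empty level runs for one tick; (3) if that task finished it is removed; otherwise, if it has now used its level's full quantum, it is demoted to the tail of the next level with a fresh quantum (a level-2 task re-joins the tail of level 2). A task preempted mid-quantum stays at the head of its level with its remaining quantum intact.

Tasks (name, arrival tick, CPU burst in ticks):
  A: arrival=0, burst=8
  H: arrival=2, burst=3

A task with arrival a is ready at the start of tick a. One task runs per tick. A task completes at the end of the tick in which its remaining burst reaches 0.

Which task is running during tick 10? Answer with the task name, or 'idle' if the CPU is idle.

running at tick 10 = A

t=0: L0/L1/L2 = A/-/- → run A
t=1: L0/L1/L2 = A/-/- → run A
t=2: L0/L1/L2 = AH/-/- → run A
t=3: L0/L1/L2 = AH/-/- → run A
t=4: L0/L1/L2 = H/A/- → run H
t=5: L0/L1/L2 = H/A/- → run H
t=6: L0/L1/L2 = H/A/- → run H
t=7: L0/L1/L2 = -/A/- → run A
t=8: L0/L1/L2 = -/A/- → run A
t=9: L0/L1/L2 = -/A/- → run A
t=10: L0/L1/L2 = -/A/- → run A
t=11: (idle)
t=12: (idle)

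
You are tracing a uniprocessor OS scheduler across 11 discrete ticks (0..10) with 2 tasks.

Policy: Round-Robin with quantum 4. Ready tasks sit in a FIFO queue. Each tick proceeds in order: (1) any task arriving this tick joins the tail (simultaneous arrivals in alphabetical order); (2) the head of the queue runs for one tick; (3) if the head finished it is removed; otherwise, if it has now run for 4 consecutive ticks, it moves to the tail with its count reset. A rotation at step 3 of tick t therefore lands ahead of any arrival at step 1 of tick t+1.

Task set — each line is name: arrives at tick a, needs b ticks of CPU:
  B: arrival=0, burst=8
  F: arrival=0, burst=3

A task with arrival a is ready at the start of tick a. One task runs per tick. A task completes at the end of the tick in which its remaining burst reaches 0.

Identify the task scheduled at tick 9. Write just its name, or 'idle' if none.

t=0: queue=[B,F] q_used=0 → run B
t=1: queue=[B,F] q_used=1 → run B
t=2: queue=[B,F] q_used=2 → run B
t=3: queue=[B,F] q_used=3 → run B
t=4: queue=[F,B] q_used=0 → run F
t=5: queue=[F,B] q_used=1 → run F
t=6: queue=[F,B] q_used=2 → run F
t=7: queue=[B] q_used=0 → run B
t=8: queue=[B] q_used=1 → run B
t=9: queue=[B] q_used=2 → run B
t=10: queue=[B] q_used=3 → run B

running at tick 9 = B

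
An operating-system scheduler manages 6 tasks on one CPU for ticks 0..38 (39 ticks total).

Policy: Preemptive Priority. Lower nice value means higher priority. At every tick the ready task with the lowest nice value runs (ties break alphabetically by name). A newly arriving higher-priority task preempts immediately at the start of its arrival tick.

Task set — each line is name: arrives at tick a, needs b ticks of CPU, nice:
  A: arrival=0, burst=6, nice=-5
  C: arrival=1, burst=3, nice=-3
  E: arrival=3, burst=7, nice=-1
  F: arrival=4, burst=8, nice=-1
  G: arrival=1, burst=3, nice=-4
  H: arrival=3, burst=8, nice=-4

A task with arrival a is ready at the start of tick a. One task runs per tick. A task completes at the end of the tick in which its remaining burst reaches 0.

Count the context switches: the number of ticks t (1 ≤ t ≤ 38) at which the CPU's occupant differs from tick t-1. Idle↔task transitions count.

t=0: ready={A} → run A
t=1: ready={A,C,G} → run A
t=2: ready={A,C,G} → run A
t=3: ready={A,C,E,G,H} → run A
t=4: ready={A,C,E,F,G,H} → run A
t=5: ready={A,C,E,F,G,H} → run A
t=6: ready={C,E,F,G,H} → run G
t=7: ready={C,E,F,G,H} → run G
t=8: ready={C,E,F,G,H} → run G
t=9: ready={C,E,F,H} → run H
t=10: ready={C,E,F,H} → run H
t=11: ready={C,E,F,H} → run H
t=12: ready={C,E,F,H} → run H
t=13: ready={C,E,F,H} → run H
t=14: ready={C,E,F,H} → run H
t=15: ready={C,E,F,H} → run H
t=16: ready={C,E,F,H} → run H
t=17: ready={C,E,F} → run C
t=18: ready={C,E,F} → run C
t=19: ready={C,E,F} → run C
t=20: ready={E,F} → run E
t=21: ready={E,F} → run E
t=22: ready={E,F} → run E
t=23: ready={E,F} → run E
t=24: ready={E,F} → run E
t=25: ready={E,F} → run E
t=26: ready={E,F} → run E
t=27: ready={F} → run F
t=28: ready={F} → run F
t=29: ready={F} → run F
t=30: ready={F} → run F
t=31: ready={F} → run F
t=32: ready={F} → run F
t=33: ready={F} → run F
t=34: ready={F} → run F
t=35: (idle)
t=36: (idle)
t=37: (idle)
t=38: (idle)

context switches = 6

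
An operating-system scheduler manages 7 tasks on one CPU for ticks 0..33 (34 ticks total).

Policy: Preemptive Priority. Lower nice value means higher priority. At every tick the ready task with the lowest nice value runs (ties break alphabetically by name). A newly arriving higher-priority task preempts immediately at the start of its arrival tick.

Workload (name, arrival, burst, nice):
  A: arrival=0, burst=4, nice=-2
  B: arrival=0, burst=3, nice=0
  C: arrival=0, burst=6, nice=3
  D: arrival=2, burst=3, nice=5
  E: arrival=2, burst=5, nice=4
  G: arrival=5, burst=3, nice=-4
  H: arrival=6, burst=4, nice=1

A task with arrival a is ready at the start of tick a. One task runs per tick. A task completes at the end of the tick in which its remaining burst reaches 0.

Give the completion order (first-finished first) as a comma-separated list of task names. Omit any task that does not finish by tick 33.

t=0: ready={A,B,C} → run A
t=1: ready={A,B,C} → run A
t=2: ready={A,B,C,D,E} → run A
t=3: ready={A,B,C,D,E} → run A
t=4: ready={B,C,D,E} → run B
t=5: ready={B,C,D,E,G} → run G
t=6: ready={B,C,D,E,G,H} → run G
t=7: ready={B,C,D,E,G,H} → run G
t=8: ready={B,C,D,E,H} → run B
t=9: ready={B,C,D,E,H} → run B
t=10: ready={C,D,E,H} → run H
t=11: ready={C,D,E,H} → run H
t=12: ready={C,D,E,H} → run H
t=13: ready={C,D,E,H} → run H
t=14: ready={C,D,E} → run C
t=15: ready={C,D,E} → run C
t=16: ready={C,D,E} → run C
t=17: ready={C,D,E} → run C
t=18: ready={C,D,E} → run C
t=19: ready={C,D,E} → run C
t=20: ready={D,E} → run E
t=21: ready={D,E} → run E
t=22: ready={D,E} → run E
t=23: ready={D,E} → run E
t=24: ready={D,E} → run E
t=25: ready={D} → run D
t=26: ready={D} → run D
t=27: ready={D} → run D
t=28: (idle)
t=29: (idle)
t=30: (idle)
t=31: (idle)
t=32: (idle)
t=33: (idle)

completion order = A, G, B, H, C, E, D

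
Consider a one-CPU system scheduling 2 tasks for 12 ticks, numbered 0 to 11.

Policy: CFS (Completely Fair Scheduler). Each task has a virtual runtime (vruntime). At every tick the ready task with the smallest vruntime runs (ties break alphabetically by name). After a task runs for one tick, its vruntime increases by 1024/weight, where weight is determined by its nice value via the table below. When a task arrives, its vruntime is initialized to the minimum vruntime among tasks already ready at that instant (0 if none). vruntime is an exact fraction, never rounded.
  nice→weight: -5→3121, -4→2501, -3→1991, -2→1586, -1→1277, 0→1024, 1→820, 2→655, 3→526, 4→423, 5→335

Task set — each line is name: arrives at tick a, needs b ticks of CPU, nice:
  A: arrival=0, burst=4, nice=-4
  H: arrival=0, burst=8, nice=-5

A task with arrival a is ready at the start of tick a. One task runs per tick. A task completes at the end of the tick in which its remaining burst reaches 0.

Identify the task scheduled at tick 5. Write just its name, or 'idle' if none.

t=0: vr[A=0 H=0] → run A
t=1: vr[A=1024/2501 H=0] → run H
t=2: vr[A=1024/2501 H=1024/3121] → run H
t=3: vr[A=1024/2501 H=2048/3121] → run A
t=4: vr[A=2048/2501 H=2048/3121] → run H
t=5: vr[A=2048/2501 H=3072/3121] → run A
t=6: vr[A=3072/2501 H=3072/3121] → run H
t=7: vr[A=3072/2501 H=4096/3121] → run A
t=8: vr[H=4096/3121] → run H
t=9: vr[H=5120/3121] → run H
t=10: vr[H=6144/3121] → run H
t=11: vr[H=7168/3121] → run H

running at tick 5 = A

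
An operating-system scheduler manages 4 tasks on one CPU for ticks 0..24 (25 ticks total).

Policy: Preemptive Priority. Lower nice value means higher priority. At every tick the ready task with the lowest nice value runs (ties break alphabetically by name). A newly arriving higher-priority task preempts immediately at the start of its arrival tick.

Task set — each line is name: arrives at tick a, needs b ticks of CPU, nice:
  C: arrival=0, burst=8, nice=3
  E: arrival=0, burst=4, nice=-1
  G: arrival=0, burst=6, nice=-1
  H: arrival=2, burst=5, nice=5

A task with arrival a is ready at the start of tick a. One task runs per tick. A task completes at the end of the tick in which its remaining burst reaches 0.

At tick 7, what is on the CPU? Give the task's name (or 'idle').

t=0: ready={C,E,G} → run E
t=1: ready={C,E,G} → run E
t=2: ready={C,E,G,H} → run E
t=3: ready={C,E,G,H} → run E
t=4: ready={C,G,H} → run G
t=5: ready={C,G,H} → run G
t=6: ready={C,G,H} → run G
t=7: ready={C,G,H} → run G
t=8: ready={C,G,H} → run G
t=9: ready={C,G,H} → run G
t=10: ready={C,H} → run C
t=11: ready={C,H} → run C
t=12: ready={C,H} → run C
t=13: ready={C,H} → run C
t=14: ready={C,H} → run C
t=15: ready={C,H} → run C
t=16: ready={C,H} → run C
t=17: ready={C,H} → run C
t=18: ready={H} → run H
t=19: ready={H} → run H
t=20: ready={H} → run H
t=21: ready={H} → run H
t=22: ready={H} → run H
t=23: (idle)
t=24: (idle)

running at tick 7 = G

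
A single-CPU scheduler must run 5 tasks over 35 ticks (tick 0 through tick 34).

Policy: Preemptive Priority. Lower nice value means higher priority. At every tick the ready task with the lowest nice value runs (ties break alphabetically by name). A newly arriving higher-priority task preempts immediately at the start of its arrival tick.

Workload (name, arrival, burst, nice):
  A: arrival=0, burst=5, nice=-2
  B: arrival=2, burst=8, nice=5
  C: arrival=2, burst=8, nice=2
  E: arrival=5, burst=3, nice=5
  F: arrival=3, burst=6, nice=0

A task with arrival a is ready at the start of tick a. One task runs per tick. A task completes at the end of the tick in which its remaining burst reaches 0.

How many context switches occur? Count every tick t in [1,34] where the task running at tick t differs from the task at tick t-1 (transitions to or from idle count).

t=0: ready={A} → run A
t=1: ready={A} → run A
t=2: ready={A,B,C} → run A
t=3: ready={A,B,C,F} → run A
t=4: ready={A,B,C,F} → run A
t=5: ready={B,C,E,F} → run F
t=6: ready={B,C,E,F} → run F
t=7: ready={B,C,E,F} → run F
t=8: ready={B,C,E,F} → run F
t=9: ready={B,C,E,F} → run F
t=10: ready={B,C,E,F} → run F
t=11: ready={B,C,E} → run C
t=12: ready={B,C,E} → run C
t=13: ready={B,C,E} → run C
t=14: ready={B,C,E} → run C
t=15: ready={B,C,E} → run C
t=16: ready={B,C,E} → run C
t=17: ready={B,C,E} → run C
t=18: ready={B,C,E} → run C
t=19: ready={B,E} → run B
t=20: ready={B,E} → run B
t=21: ready={B,E} → run B
t=22: ready={B,E} → run B
t=23: ready={B,E} → run B
t=24: ready={B,E} → run B
t=25: ready={B,E} → run B
t=26: ready={B,E} → run B
t=27: ready={E} → run E
t=28: ready={E} → run E
t=29: ready={E} → run E
t=30: (idle)
t=31: (idle)
t=32: (idle)
t=33: (idle)
t=34: (idle)

context switches = 5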